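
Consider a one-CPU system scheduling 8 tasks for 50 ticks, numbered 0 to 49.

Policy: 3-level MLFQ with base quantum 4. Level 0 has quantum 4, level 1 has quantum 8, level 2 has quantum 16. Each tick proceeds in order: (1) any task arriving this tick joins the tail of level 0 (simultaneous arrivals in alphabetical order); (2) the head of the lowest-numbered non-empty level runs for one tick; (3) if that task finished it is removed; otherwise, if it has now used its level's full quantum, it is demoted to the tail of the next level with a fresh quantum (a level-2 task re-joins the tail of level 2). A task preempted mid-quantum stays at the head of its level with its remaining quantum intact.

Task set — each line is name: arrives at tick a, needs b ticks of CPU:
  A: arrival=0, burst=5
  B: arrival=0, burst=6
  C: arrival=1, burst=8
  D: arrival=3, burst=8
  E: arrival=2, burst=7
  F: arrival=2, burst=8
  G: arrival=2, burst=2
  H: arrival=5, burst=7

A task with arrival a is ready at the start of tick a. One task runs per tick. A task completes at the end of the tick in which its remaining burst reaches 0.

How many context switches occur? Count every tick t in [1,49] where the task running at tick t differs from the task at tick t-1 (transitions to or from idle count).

context switches = 14

t=0: L0/L1/L2 = AB/-/- → run A
t=1: L0/L1/L2 = ABC/-/- → run A
t=2: L0/L1/L2 = ABCEFG/-/- → run A
t=3: L0/L1/L2 = ABCEFGD/-/- → run A
t=4: L0/L1/L2 = BCEFGD/A/- → run B
t=5: L0/L1/L2 = BCEFGDH/A/- → run B
t=6: L0/L1/L2 = BCEFGDH/A/- → run B
t=7: L0/L1/L2 = BCEFGDH/A/- → run B
t=8: L0/L1/L2 = CEFGDH/AB/- → run C
t=9: L0/L1/L2 = CEFGDH/AB/- → run C
t=10: L0/L1/L2 = CEFGDH/AB/- → run C
t=11: L0/L1/L2 = CEFGDH/AB/- → run C
t=12: L0/L1/L2 = EFGDH/ABC/- → run E
t=13: L0/L1/L2 = EFGDH/ABC/- → run E
t=14: L0/L1/L2 = EFGDH/ABC/- → run E
t=15: L0/L1/L2 = EFGDH/ABC/- → run E
t=16: L0/L1/L2 = FGDH/ABCE/- → run F
t=17: L0/L1/L2 = FGDH/ABCE/- → run F
t=18: L0/L1/L2 = FGDH/ABCE/- → run F
t=19: L0/L1/L2 = FGDH/ABCE/- → run F
t=20: L0/L1/L2 = GDH/ABCEF/- → run G
t=21: L0/L1/L2 = GDH/ABCEF/- → run G
t=22: L0/L1/L2 = DH/ABCEF/- → run D
t=23: L0/L1/L2 = DH/ABCEF/- → run D
t=24: L0/L1/L2 = DH/ABCEF/- → run D
t=25: L0/L1/L2 = DH/ABCEF/- → run D
t=26: L0/L1/L2 = H/ABCEFD/- → run H
t=27: L0/L1/L2 = H/ABCEFD/- → run H
t=28: L0/L1/L2 = H/ABCEFD/- → run H
t=29: L0/L1/L2 = H/ABCEFD/- → run H
t=30: L0/L1/L2 = -/ABCEFDH/- → run A
t=31: L0/L1/L2 = -/BCEFDH/- → run B
t=32: L0/L1/L2 = -/BCEFDH/- → run B
t=33: L0/L1/L2 = -/CEFDH/- → run C
t=34: L0/L1/L2 = -/CEFDH/- → run C
t=35: L0/L1/L2 = -/CEFDH/- → run C
t=36: L0/L1/L2 = -/CEFDH/- → run C
t=37: L0/L1/L2 = -/EFDH/- → run E
t=38: L0/L1/L2 = -/EFDH/- → run E
t=39: L0/L1/L2 = -/EFDH/- → run E
t=40: L0/L1/L2 = -/FDH/- → run F
t=41: L0/L1/L2 = -/FDH/- → run F
t=42: L0/L1/L2 = -/FDH/- → run F
t=43: L0/L1/L2 = -/FDH/- → run F
t=44: L0/L1/L2 = -/DH/- → run D
t=45: L0/L1/L2 = -/DH/- → run D
t=46: L0/L1/L2 = -/DH/- → run D
t=47: L0/L1/L2 = -/DH/- → run D
t=48: L0/L1/L2 = -/H/- → run H
t=49: L0/L1/L2 = -/H/- → run H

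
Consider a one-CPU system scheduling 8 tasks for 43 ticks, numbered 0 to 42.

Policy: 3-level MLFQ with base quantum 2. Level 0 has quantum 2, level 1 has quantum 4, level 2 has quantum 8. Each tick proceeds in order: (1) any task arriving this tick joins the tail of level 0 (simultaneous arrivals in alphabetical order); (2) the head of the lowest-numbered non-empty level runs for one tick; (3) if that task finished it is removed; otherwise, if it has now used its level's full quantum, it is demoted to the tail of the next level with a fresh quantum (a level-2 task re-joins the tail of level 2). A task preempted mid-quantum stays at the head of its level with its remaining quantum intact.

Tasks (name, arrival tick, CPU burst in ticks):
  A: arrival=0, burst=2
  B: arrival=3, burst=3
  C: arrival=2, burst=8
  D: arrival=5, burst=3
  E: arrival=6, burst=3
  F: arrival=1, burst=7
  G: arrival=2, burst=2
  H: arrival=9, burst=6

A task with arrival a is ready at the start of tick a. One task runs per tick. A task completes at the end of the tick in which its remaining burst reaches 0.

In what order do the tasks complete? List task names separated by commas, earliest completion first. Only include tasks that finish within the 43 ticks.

t=0: L0/L1/L2 = A/-/- → run A
t=1: L0/L1/L2 = AF/-/- → run A
t=2: L0/L1/L2 = FCG/-/- → run F
t=3: L0/L1/L2 = FCGB/-/- → run F
t=4: L0/L1/L2 = CGB/F/- → run C
t=5: L0/L1/L2 = CGBD/F/- → run C
t=6: L0/L1/L2 = GBDE/FC/- → run G
t=7: L0/L1/L2 = GBDE/FC/- → run G
t=8: L0/L1/L2 = BDE/FC/- → run B
t=9: L0/L1/L2 = BDEH/FC/- → run B
t=10: L0/L1/L2 = DEH/FCB/- → run D
t=11: L0/L1/L2 = DEH/FCB/- → run D
t=12: L0/L1/L2 = EH/FCBD/- → run E
t=13: L0/L1/L2 = EH/FCBD/- → run E
t=14: L0/L1/L2 = H/FCBDE/- → run H
t=15: L0/L1/L2 = H/FCBDE/- → run H
t=16: L0/L1/L2 = -/FCBDEH/- → run F
t=17: L0/L1/L2 = -/FCBDEH/- → run F
t=18: L0/L1/L2 = -/FCBDEH/- → run F
t=19: L0/L1/L2 = -/FCBDEH/- → run F
t=20: L0/L1/L2 = -/CBDEH/F → run C
t=21: L0/L1/L2 = -/CBDEH/F → run C
t=22: L0/L1/L2 = -/CBDEH/F → run C
t=23: L0/L1/L2 = -/CBDEH/F → run C
t=24: L0/L1/L2 = -/BDEH/FC → run B
t=25: L0/L1/L2 = -/DEH/FC → run D
t=26: L0/L1/L2 = -/EH/FC → run E
t=27: L0/L1/L2 = -/H/FC → run H
t=28: L0/L1/L2 = -/H/FC → run H
t=29: L0/L1/L2 = -/H/FC → run H
t=30: L0/L1/L2 = -/H/FC → run H
t=31: L0/L1/L2 = -/-/FC → run F
t=32: L0/L1/L2 = -/-/C → run C
t=33: L0/L1/L2 = -/-/C → run C
t=34: (idle)
t=35: (idle)
t=36: (idle)
t=37: (idle)
t=38: (idle)
t=39: (idle)
t=40: (idle)
t=41: (idle)
t=42: (idle)

completion order = A, G, B, D, E, H, F, C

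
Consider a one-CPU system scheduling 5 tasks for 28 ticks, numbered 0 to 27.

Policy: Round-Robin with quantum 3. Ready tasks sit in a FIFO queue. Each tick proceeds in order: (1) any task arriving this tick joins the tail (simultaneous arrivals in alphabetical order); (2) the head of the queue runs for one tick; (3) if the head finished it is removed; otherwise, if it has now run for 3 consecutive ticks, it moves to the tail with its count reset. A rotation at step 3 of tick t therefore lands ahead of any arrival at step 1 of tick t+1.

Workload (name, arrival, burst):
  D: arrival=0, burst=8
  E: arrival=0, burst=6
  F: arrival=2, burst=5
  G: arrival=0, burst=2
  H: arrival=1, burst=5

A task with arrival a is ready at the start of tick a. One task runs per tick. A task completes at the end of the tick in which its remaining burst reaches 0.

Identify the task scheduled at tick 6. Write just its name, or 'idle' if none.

running at tick 6 = G

t=0: queue=[D,E,G] q_used=0 → run D
t=1: queue=[D,E,G,H] q_used=1 → run D
t=2: queue=[D,E,G,H,F] q_used=2 → run D
t=3: queue=[E,G,H,F,D] q_used=0 → run E
t=4: queue=[E,G,H,F,D] q_used=1 → run E
t=5: queue=[E,G,H,F,D] q_used=2 → run E
t=6: queue=[G,H,F,D,E] q_used=0 → run G
t=7: queue=[G,H,F,D,E] q_used=1 → run G
t=8: queue=[H,F,D,E] q_used=0 → run H
t=9: queue=[H,F,D,E] q_used=1 → run H
t=10: queue=[H,F,D,E] q_used=2 → run H
t=11: queue=[F,D,E,H] q_used=0 → run F
t=12: queue=[F,D,E,H] q_used=1 → run F
t=13: queue=[F,D,E,H] q_used=2 → run F
t=14: queue=[D,E,H,F] q_used=0 → run D
t=15: queue=[D,E,H,F] q_used=1 → run D
t=16: queue=[D,E,H,F] q_used=2 → run D
t=17: queue=[E,H,F,D] q_used=0 → run E
t=18: queue=[E,H,F,D] q_used=1 → run E
t=19: queue=[E,H,F,D] q_used=2 → run E
t=20: queue=[H,F,D] q_used=0 → run H
t=21: queue=[H,F,D] q_used=1 → run H
t=22: queue=[F,D] q_used=0 → run F
t=23: queue=[F,D] q_used=1 → run F
t=24: queue=[D] q_used=0 → run D
t=25: queue=[D] q_used=1 → run D
t=26: (idle)
t=27: (idle)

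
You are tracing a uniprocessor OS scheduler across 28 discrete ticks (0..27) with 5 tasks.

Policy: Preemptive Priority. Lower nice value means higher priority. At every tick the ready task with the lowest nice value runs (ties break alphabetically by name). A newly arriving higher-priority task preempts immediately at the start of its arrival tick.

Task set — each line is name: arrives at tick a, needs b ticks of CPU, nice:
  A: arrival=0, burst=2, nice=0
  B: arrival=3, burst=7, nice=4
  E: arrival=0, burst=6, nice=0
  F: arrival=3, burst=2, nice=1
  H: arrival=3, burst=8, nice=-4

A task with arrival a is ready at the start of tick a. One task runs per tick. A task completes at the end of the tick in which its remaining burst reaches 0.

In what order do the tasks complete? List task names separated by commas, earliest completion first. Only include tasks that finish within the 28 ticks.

completion order = A, H, E, F, B

t=0: ready={A,E} → run A
t=1: ready={A,E} → run A
t=2: ready={E} → run E
t=3: ready={B,E,F,H} → run H
t=4: ready={B,E,F,H} → run H
t=5: ready={B,E,F,H} → run H
t=6: ready={B,E,F,H} → run H
t=7: ready={B,E,F,H} → run H
t=8: ready={B,E,F,H} → run H
t=9: ready={B,E,F,H} → run H
t=10: ready={B,E,F,H} → run H
t=11: ready={B,E,F} → run E
t=12: ready={B,E,F} → run E
t=13: ready={B,E,F} → run E
t=14: ready={B,E,F} → run E
t=15: ready={B,E,F} → run E
t=16: ready={B,F} → run F
t=17: ready={B,F} → run F
t=18: ready={B} → run B
t=19: ready={B} → run B
t=20: ready={B} → run B
t=21: ready={B} → run B
t=22: ready={B} → run B
t=23: ready={B} → run B
t=24: ready={B} → run B
t=25: (idle)
t=26: (idle)
t=27: (idle)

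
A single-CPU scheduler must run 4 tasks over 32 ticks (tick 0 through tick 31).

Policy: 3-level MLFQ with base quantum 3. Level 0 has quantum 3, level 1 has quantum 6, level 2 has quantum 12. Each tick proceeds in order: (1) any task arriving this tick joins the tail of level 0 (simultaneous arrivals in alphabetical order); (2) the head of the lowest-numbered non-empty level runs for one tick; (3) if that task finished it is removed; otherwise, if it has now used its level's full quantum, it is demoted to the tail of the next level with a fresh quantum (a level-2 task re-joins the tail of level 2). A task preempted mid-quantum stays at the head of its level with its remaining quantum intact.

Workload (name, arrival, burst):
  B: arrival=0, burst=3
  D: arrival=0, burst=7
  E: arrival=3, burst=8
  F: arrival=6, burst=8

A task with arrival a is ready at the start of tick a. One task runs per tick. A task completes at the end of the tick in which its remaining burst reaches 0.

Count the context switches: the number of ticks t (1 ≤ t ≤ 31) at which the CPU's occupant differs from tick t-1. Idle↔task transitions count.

t=0: L0/L1/L2 = BD/-/- → run B
t=1: L0/L1/L2 = BD/-/- → run B
t=2: L0/L1/L2 = BD/-/- → run B
t=3: L0/L1/L2 = DE/-/- → run D
t=4: L0/L1/L2 = DE/-/- → run D
t=5: L0/L1/L2 = DE/-/- → run D
t=6: L0/L1/L2 = EF/D/- → run E
t=7: L0/L1/L2 = EF/D/- → run E
t=8: L0/L1/L2 = EF/D/- → run E
t=9: L0/L1/L2 = F/DE/- → run F
t=10: L0/L1/L2 = F/DE/- → run F
t=11: L0/L1/L2 = F/DE/- → run F
t=12: L0/L1/L2 = -/DEF/- → run D
t=13: L0/L1/L2 = -/DEF/- → run D
t=14: L0/L1/L2 = -/DEF/- → run D
t=15: L0/L1/L2 = -/DEF/- → run D
t=16: L0/L1/L2 = -/EF/- → run E
t=17: L0/L1/L2 = -/EF/- → run E
t=18: L0/L1/L2 = -/EF/- → run E
t=19: L0/L1/L2 = -/EF/- → run E
t=20: L0/L1/L2 = -/EF/- → run E
t=21: L0/L1/L2 = -/F/- → run F
t=22: L0/L1/L2 = -/F/- → run F
t=23: L0/L1/L2 = -/F/- → run F
t=24: L0/L1/L2 = -/F/- → run F
t=25: L0/L1/L2 = -/F/- → run F
t=26: (idle)
t=27: (idle)
t=28: (idle)
t=29: (idle)
t=30: (idle)
t=31: (idle)

context switches = 7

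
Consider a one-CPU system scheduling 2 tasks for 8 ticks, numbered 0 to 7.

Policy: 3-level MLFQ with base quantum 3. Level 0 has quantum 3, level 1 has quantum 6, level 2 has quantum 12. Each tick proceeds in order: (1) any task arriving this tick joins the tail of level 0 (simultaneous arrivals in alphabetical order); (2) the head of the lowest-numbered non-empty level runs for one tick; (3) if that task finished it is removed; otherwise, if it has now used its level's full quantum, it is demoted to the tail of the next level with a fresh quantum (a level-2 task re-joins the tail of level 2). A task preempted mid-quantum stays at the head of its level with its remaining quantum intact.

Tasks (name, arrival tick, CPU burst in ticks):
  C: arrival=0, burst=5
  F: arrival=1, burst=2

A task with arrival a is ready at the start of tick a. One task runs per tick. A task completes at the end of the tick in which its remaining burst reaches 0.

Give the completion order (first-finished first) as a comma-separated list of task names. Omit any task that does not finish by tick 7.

t=0: L0/L1/L2 = C/-/- → run C
t=1: L0/L1/L2 = CF/-/- → run C
t=2: L0/L1/L2 = CF/-/- → run C
t=3: L0/L1/L2 = F/C/- → run F
t=4: L0/L1/L2 = F/C/- → run F
t=5: L0/L1/L2 = -/C/- → run C
t=6: L0/L1/L2 = -/C/- → run C
t=7: (idle)

completion order = F, C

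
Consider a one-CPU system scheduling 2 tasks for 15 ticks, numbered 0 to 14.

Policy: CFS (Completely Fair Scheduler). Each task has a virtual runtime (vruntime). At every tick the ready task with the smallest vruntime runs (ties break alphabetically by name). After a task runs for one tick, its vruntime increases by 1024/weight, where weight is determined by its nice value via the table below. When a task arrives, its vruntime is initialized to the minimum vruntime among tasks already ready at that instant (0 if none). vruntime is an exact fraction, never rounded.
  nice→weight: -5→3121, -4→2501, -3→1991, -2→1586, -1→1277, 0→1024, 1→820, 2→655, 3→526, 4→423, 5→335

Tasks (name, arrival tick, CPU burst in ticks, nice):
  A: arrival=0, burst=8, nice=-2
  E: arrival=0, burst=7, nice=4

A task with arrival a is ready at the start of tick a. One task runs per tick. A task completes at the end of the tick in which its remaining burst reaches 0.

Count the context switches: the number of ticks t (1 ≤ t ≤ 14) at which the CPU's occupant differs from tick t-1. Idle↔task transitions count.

t=0: vr[A=0 E=0] → run A
t=1: vr[A=512/793 E=0] → run E
t=2: vr[A=512/793 E=1024/423] → run A
t=3: vr[A=1024/793 E=1024/423] → run A
t=4: vr[A=1536/793 E=1024/423] → run A
t=5: vr[A=2048/793 E=1024/423] → run E
t=6: vr[A=2048/793 E=2048/423] → run A
t=7: vr[A=2560/793 E=2048/423] → run A
t=8: vr[A=3072/793 E=2048/423] → run A
t=9: vr[A=3584/793 E=2048/423] → run A
t=10: vr[E=2048/423] → run E
t=11: vr[E=1024/141] → run E
t=12: vr[E=4096/423] → run E
t=13: vr[E=5120/423] → run E
t=14: vr[E=2048/141] → run E

context switches = 5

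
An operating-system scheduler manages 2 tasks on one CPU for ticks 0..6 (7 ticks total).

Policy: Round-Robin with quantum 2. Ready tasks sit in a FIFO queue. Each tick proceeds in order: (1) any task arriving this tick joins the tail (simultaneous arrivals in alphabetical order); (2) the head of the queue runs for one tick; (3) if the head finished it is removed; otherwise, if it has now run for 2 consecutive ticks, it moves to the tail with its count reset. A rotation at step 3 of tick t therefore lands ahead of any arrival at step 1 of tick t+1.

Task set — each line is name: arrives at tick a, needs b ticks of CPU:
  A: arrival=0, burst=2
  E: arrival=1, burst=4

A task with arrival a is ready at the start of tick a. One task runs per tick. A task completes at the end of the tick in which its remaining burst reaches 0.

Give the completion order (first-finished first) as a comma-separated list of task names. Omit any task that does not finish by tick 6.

completion order = A, E

t=0: queue=[A] q_used=0 → run A
t=1: queue=[A,E] q_used=1 → run A
t=2: queue=[E] q_used=0 → run E
t=3: queue=[E] q_used=1 → run E
t=4: queue=[E] q_used=0 → run E
t=5: queue=[E] q_used=1 → run E
t=6: (idle)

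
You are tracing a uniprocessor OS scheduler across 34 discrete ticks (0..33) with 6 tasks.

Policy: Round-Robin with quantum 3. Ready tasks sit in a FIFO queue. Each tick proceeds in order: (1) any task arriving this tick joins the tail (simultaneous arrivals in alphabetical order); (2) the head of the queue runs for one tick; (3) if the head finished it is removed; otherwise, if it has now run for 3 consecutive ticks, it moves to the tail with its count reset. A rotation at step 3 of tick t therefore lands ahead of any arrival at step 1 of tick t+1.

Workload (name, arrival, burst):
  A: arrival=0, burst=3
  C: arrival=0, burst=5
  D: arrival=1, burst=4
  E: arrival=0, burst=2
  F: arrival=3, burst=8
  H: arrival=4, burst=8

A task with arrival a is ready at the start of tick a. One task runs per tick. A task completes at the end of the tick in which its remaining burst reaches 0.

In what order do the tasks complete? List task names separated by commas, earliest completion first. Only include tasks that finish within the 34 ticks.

t=0: queue=[A,C,E] q_used=0 → run A
t=1: queue=[A,C,E,D] q_used=1 → run A
t=2: queue=[A,C,E,D] q_used=2 → run A
t=3: queue=[C,E,D,F] q_used=0 → run C
t=4: queue=[C,E,D,F,H] q_used=1 → run C
t=5: queue=[C,E,D,F,H] q_used=2 → run C
t=6: queue=[E,D,F,H,C] q_used=0 → run E
t=7: queue=[E,D,F,H,C] q_used=1 → run E
t=8: queue=[D,F,H,C] q_used=0 → run D
t=9: queue=[D,F,H,C] q_used=1 → run D
t=10: queue=[D,F,H,C] q_used=2 → run D
t=11: queue=[F,H,C,D] q_used=0 → run F
t=12: queue=[F,H,C,D] q_used=1 → run F
t=13: queue=[F,H,C,D] q_used=2 → run F
t=14: queue=[H,C,D,F] q_used=0 → run H
t=15: queue=[H,C,D,F] q_used=1 → run H
t=16: queue=[H,C,D,F] q_used=2 → run H
t=17: queue=[C,D,F,H] q_used=0 → run C
t=18: queue=[C,D,F,H] q_used=1 → run C
t=19: queue=[D,F,H] q_used=0 → run D
t=20: queue=[F,H] q_used=0 → run F
t=21: queue=[F,H] q_used=1 → run F
t=22: queue=[F,H] q_used=2 → run F
t=23: queue=[H,F] q_used=0 → run H
t=24: queue=[H,F] q_used=1 → run H
t=25: queue=[H,F] q_used=2 → run H
t=26: queue=[F,H] q_used=0 → run F
t=27: queue=[F,H] q_used=1 → run F
t=28: queue=[H] q_used=0 → run H
t=29: queue=[H] q_used=1 → run H
t=30: (idle)
t=31: (idle)
t=32: (idle)
t=33: (idle)

completion order = A, E, C, D, F, H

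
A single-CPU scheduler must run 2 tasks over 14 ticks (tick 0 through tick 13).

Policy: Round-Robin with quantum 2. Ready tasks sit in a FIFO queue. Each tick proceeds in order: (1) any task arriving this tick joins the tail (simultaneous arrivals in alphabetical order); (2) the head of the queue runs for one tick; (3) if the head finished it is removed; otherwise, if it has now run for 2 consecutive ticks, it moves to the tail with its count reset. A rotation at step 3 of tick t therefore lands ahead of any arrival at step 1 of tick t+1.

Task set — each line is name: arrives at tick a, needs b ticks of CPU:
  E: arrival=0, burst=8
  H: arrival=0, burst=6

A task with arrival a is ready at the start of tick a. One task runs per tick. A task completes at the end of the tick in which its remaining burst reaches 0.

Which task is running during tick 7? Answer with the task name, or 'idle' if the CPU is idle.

running at tick 7 = H

t=0: queue=[E,H] q_used=0 → run E
t=1: queue=[E,H] q_used=1 → run E
t=2: queue=[H,E] q_used=0 → run H
t=3: queue=[H,E] q_used=1 → run H
t=4: queue=[E,H] q_used=0 → run E
t=5: queue=[E,H] q_used=1 → run E
t=6: queue=[H,E] q_used=0 → run H
t=7: queue=[H,E] q_used=1 → run H
t=8: queue=[E,H] q_used=0 → run E
t=9: queue=[E,H] q_used=1 → run E
t=10: queue=[H,E] q_used=0 → run H
t=11: queue=[H,E] q_used=1 → run H
t=12: queue=[E] q_used=0 → run E
t=13: queue=[E] q_used=1 → run E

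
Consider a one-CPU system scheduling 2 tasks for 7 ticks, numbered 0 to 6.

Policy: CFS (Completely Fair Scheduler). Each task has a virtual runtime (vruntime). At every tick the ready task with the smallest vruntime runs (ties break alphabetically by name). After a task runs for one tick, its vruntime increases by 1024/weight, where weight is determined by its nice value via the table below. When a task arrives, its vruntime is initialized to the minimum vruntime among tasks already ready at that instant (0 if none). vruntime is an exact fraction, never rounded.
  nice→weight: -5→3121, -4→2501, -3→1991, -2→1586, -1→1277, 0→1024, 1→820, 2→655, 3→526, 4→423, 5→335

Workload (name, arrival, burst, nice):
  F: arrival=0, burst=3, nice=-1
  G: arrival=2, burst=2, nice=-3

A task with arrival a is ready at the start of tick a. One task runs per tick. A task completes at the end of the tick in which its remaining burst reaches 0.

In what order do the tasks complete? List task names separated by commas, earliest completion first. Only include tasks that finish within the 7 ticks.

t=0: vr[F=0] → run F
t=1: vr[F=1024/1277] → run F
t=2: vr[F=2048/1277 G=2048/1277] → run F
t=3: vr[G=2048/1277] → run G
t=4: vr[G=5385216/2542507] → run G
t=5: (idle)
t=6: (idle)

completion order = F, G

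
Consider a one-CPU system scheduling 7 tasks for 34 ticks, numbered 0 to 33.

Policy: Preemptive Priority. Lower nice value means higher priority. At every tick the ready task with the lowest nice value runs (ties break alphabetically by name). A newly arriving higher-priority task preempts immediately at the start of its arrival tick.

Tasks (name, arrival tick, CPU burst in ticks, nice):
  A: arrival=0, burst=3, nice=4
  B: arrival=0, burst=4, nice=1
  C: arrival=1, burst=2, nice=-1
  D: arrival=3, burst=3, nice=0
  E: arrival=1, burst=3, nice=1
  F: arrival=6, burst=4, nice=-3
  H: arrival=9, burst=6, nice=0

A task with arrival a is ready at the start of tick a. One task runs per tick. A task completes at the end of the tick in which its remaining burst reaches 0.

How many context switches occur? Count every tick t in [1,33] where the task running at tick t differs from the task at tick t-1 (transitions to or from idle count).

context switches = 8

t=0: ready={A,B} → run B
t=1: ready={A,B,C,E} → run C
t=2: ready={A,B,C,E} → run C
t=3: ready={A,B,D,E} → run D
t=4: ready={A,B,D,E} → run D
t=5: ready={A,B,D,E} → run D
t=6: ready={A,B,E,F} → run F
t=7: ready={A,B,E,F} → run F
t=8: ready={A,B,E,F} → run F
t=9: ready={A,B,E,F,H} → run F
t=10: ready={A,B,E,H} → run H
t=11: ready={A,B,E,H} → run H
t=12: ready={A,B,E,H} → run H
t=13: ready={A,B,E,H} → run H
t=14: ready={A,B,E,H} → run H
t=15: ready={A,B,E,H} → run H
t=16: ready={A,B,E} → run B
t=17: ready={A,B,E} → run B
t=18: ready={A,B,E} → run B
t=19: ready={A,E} → run E
t=20: ready={A,E} → run E
t=21: ready={A,E} → run E
t=22: ready={A} → run A
t=23: ready={A} → run A
t=24: ready={A} → run A
t=25: (idle)
t=26: (idle)
t=27: (idle)
t=28: (idle)
t=29: (idle)
t=30: (idle)
t=31: (idle)
t=32: (idle)
t=33: (idle)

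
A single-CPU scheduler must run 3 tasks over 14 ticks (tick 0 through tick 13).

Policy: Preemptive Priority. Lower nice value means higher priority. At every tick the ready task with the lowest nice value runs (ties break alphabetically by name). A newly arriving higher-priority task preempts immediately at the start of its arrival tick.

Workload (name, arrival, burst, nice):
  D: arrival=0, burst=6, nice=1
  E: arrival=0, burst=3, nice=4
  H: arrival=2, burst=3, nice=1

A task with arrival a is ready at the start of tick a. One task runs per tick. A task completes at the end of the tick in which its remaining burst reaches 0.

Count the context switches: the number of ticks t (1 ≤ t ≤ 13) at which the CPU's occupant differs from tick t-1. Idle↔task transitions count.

t=0: ready={D,E} → run D
t=1: ready={D,E} → run D
t=2: ready={D,E,H} → run D
t=3: ready={D,E,H} → run D
t=4: ready={D,E,H} → run D
t=5: ready={D,E,H} → run D
t=6: ready={E,H} → run H
t=7: ready={E,H} → run H
t=8: ready={E,H} → run H
t=9: ready={E} → run E
t=10: ready={E} → run E
t=11: ready={E} → run E
t=12: (idle)
t=13: (idle)

context switches = 3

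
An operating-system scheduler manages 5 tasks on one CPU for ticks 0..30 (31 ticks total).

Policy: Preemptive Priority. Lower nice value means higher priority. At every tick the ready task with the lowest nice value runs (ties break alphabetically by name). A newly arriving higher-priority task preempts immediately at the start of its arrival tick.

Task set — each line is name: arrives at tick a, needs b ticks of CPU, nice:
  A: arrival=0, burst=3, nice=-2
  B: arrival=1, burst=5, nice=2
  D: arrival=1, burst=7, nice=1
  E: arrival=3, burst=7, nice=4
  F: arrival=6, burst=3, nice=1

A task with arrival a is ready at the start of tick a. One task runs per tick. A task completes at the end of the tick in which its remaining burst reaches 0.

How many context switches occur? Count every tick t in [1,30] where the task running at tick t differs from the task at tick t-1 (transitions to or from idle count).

t=0: ready={A} → run A
t=1: ready={A,B,D} → run A
t=2: ready={A,B,D} → run A
t=3: ready={B,D,E} → run D
t=4: ready={B,D,E} → run D
t=5: ready={B,D,E} → run D
t=6: ready={B,D,E,F} → run D
t=7: ready={B,D,E,F} → run D
t=8: ready={B,D,E,F} → run D
t=9: ready={B,D,E,F} → run D
t=10: ready={B,E,F} → run F
t=11: ready={B,E,F} → run F
t=12: ready={B,E,F} → run F
t=13: ready={B,E} → run B
t=14: ready={B,E} → run B
t=15: ready={B,E} → run B
t=16: ready={B,E} → run B
t=17: ready={B,E} → run B
t=18: ready={E} → run E
t=19: ready={E} → run E
t=20: ready={E} → run E
t=21: ready={E} → run E
t=22: ready={E} → run E
t=23: ready={E} → run E
t=24: ready={E} → run E
t=25: (idle)
t=26: (idle)
t=27: (idle)
t=28: (idle)
t=29: (idle)
t=30: (idle)

context switches = 5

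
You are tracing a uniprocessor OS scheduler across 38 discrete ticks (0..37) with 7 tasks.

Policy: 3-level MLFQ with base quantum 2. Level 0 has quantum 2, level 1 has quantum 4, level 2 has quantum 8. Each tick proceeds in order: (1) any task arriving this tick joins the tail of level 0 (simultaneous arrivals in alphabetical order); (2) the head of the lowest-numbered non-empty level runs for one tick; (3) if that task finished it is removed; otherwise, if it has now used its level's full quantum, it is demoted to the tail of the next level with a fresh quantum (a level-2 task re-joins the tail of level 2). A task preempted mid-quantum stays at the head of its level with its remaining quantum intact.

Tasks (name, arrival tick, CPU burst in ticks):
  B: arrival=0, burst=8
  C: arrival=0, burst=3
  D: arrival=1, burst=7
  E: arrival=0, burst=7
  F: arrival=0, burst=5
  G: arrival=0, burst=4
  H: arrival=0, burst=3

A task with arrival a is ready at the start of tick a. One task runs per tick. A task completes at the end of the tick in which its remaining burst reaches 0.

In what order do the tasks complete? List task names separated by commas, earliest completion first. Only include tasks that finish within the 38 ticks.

t=0: L0/L1/L2 = BCEFGH/-/- → run B
t=1: L0/L1/L2 = BCEFGHD/-/- → run B
t=2: L0/L1/L2 = CEFGHD/B/- → run C
t=3: L0/L1/L2 = CEFGHD/B/- → run C
t=4: L0/L1/L2 = EFGHD/BC/- → run E
t=5: L0/L1/L2 = EFGHD/BC/- → run E
t=6: L0/L1/L2 = FGHD/BCE/- → run F
t=7: L0/L1/L2 = FGHD/BCE/- → run F
t=8: L0/L1/L2 = GHD/BCEF/- → run G
t=9: L0/L1/L2 = GHD/BCEF/- → run G
t=10: L0/L1/L2 = HD/BCEFG/- → run H
t=11: L0/L1/L2 = HD/BCEFG/- → run H
t=12: L0/L1/L2 = D/BCEFGH/- → run D
t=13: L0/L1/L2 = D/BCEFGH/- → run D
t=14: L0/L1/L2 = -/BCEFGHD/- → run B
t=15: L0/L1/L2 = -/BCEFGHD/- → run B
t=16: L0/L1/L2 = -/BCEFGHD/- → run B
t=17: L0/L1/L2 = -/BCEFGHD/- → run B
t=18: L0/L1/L2 = -/CEFGHD/B → run C
t=19: L0/L1/L2 = -/EFGHD/B → run E
t=20: L0/L1/L2 = -/EFGHD/B → run E
t=21: L0/L1/L2 = -/EFGHD/B → run E
t=22: L0/L1/L2 = -/EFGHD/B → run E
t=23: L0/L1/L2 = -/FGHD/BE → run F
t=24: L0/L1/L2 = -/FGHD/BE → run F
t=25: L0/L1/L2 = -/FGHD/BE → run F
t=26: L0/L1/L2 = -/GHD/BE → run G
t=27: L0/L1/L2 = -/GHD/BE → run G
t=28: L0/L1/L2 = -/HD/BE → run H
t=29: L0/L1/L2 = -/D/BE → run D
t=30: L0/L1/L2 = -/D/BE → run D
t=31: L0/L1/L2 = -/D/BE → run D
t=32: L0/L1/L2 = -/D/BE → run D
t=33: L0/L1/L2 = -/-/BED → run B
t=34: L0/L1/L2 = -/-/BED → run B
t=35: L0/L1/L2 = -/-/ED → run E
t=36: L0/L1/L2 = -/-/D → run D
t=37: (idle)

completion order = C, F, G, H, B, E, D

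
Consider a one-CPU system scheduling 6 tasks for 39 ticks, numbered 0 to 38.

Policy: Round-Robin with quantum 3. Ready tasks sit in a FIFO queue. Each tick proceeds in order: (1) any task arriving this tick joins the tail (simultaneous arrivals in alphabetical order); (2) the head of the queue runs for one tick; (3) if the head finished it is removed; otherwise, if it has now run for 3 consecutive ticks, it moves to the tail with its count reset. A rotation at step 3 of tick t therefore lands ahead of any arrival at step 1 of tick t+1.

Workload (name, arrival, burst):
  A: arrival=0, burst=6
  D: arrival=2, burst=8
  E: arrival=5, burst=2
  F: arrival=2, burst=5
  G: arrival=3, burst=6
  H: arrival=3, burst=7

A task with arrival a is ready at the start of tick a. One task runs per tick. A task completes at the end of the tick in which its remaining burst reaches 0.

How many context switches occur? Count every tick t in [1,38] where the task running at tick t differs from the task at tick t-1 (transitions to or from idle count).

context switches = 13

t=0: queue=[A] q_used=0 → run A
t=1: queue=[A] q_used=1 → run A
t=2: queue=[A,D,F] q_used=2 → run A
t=3: queue=[D,F,A,G,H] q_used=0 → run D
t=4: queue=[D,F,A,G,H] q_used=1 → run D
t=5: queue=[D,F,A,G,H,E] q_used=2 → run D
t=6: queue=[F,A,G,H,E,D] q_used=0 → run F
t=7: queue=[F,A,G,H,E,D] q_used=1 → run F
t=8: queue=[F,A,G,H,E,D] q_used=2 → run F
t=9: queue=[A,G,H,E,D,F] q_used=0 → run A
t=10: queue=[A,G,H,E,D,F] q_used=1 → run A
t=11: queue=[A,G,H,E,D,F] q_used=2 → run A
t=12: queue=[G,H,E,D,F] q_used=0 → run G
t=13: queue=[G,H,E,D,F] q_used=1 → run G
t=14: queue=[G,H,E,D,F] q_used=2 → run G
t=15: queue=[H,E,D,F,G] q_used=0 → run H
t=16: queue=[H,E,D,F,G] q_used=1 → run H
t=17: queue=[H,E,D,F,G] q_used=2 → run H
t=18: queue=[E,D,F,G,H] q_used=0 → run E
t=19: queue=[E,D,F,G,H] q_used=1 → run E
t=20: queue=[D,F,G,H] q_used=0 → run D
t=21: queue=[D,F,G,H] q_used=1 → run D
t=22: queue=[D,F,G,H] q_used=2 → run D
t=23: queue=[F,G,H,D] q_used=0 → run F
t=24: queue=[F,G,H,D] q_used=1 → run F
t=25: queue=[G,H,D] q_used=0 → run G
t=26: queue=[G,H,D] q_used=1 → run G
t=27: queue=[G,H,D] q_used=2 → run G
t=28: queue=[H,D] q_used=0 → run H
t=29: queue=[H,D] q_used=1 → run H
t=30: queue=[H,D] q_used=2 → run H
t=31: queue=[D,H] q_used=0 → run D
t=32: queue=[D,H] q_used=1 → run D
t=33: queue=[H] q_used=0 → run H
t=34: (idle)
t=35: (idle)
t=36: (idle)
t=37: (idle)
t=38: (idle)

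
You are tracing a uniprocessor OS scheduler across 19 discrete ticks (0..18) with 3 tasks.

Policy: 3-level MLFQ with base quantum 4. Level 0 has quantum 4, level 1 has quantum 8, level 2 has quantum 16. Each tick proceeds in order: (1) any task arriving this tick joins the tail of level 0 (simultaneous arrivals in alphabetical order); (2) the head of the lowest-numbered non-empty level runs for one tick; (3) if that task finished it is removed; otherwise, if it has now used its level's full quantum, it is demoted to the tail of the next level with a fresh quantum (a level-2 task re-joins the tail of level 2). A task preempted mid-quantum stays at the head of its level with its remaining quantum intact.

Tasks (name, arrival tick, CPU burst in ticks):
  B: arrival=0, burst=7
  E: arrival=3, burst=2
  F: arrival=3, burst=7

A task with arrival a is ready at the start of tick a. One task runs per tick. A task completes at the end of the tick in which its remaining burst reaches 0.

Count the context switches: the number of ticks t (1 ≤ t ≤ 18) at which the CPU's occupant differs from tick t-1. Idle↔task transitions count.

context switches = 5

t=0: L0/L1/L2 = B/-/- → run B
t=1: L0/L1/L2 = B/-/- → run B
t=2: L0/L1/L2 = B/-/- → run B
t=3: L0/L1/L2 = BEF/-/- → run B
t=4: L0/L1/L2 = EF/B/- → run E
t=5: L0/L1/L2 = EF/B/- → run E
t=6: L0/L1/L2 = F/B/- → run F
t=7: L0/L1/L2 = F/B/- → run F
t=8: L0/L1/L2 = F/B/- → run F
t=9: L0/L1/L2 = F/B/- → run F
t=10: L0/L1/L2 = -/BF/- → run B
t=11: L0/L1/L2 = -/BF/- → run B
t=12: L0/L1/L2 = -/BF/- → run B
t=13: L0/L1/L2 = -/F/- → run F
t=14: L0/L1/L2 = -/F/- → run F
t=15: L0/L1/L2 = -/F/- → run F
t=16: (idle)
t=17: (idle)
t=18: (idle)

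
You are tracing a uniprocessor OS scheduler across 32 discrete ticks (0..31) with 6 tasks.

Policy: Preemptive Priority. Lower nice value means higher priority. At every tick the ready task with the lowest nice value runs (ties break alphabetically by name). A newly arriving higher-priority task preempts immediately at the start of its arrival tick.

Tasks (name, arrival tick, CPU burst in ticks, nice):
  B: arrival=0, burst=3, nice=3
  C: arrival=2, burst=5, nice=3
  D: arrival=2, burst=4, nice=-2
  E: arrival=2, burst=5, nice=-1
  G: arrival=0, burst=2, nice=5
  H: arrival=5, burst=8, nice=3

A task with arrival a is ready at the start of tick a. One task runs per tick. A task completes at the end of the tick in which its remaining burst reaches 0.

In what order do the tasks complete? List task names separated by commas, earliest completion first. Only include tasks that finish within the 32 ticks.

completion order = D, E, B, C, H, G

t=0: ready={B,G} → run B
t=1: ready={B,G} → run B
t=2: ready={B,C,D,E,G} → run D
t=3: ready={B,C,D,E,G} → run D
t=4: ready={B,C,D,E,G} → run D
t=5: ready={B,C,D,E,G,H} → run D
t=6: ready={B,C,E,G,H} → run E
t=7: ready={B,C,E,G,H} → run E
t=8: ready={B,C,E,G,H} → run E
t=9: ready={B,C,E,G,H} → run E
t=10: ready={B,C,E,G,H} → run E
t=11: ready={B,C,G,H} → run B
t=12: ready={C,G,H} → run C
t=13: ready={C,G,H} → run C
t=14: ready={C,G,H} → run C
t=15: ready={C,G,H} → run C
t=16: ready={C,G,H} → run C
t=17: ready={G,H} → run H
t=18: ready={G,H} → run H
t=19: ready={G,H} → run H
t=20: ready={G,H} → run H
t=21: ready={G,H} → run H
t=22: ready={G,H} → run H
t=23: ready={G,H} → run H
t=24: ready={G,H} → run H
t=25: ready={G} → run G
t=26: ready={G} → run G
t=27: (idle)
t=28: (idle)
t=29: (idle)
t=30: (idle)
t=31: (idle)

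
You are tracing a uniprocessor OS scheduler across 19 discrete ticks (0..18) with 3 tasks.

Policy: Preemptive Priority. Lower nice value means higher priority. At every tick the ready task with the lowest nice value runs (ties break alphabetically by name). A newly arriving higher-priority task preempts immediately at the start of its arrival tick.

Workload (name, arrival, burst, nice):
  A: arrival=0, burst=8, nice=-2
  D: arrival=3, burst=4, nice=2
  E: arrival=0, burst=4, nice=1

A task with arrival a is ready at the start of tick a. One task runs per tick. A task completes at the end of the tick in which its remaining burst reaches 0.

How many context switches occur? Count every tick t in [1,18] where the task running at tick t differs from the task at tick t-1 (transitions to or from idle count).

t=0: ready={A,E} → run A
t=1: ready={A,E} → run A
t=2: ready={A,E} → run A
t=3: ready={A,D,E} → run A
t=4: ready={A,D,E} → run A
t=5: ready={A,D,E} → run A
t=6: ready={A,D,E} → run A
t=7: ready={A,D,E} → run A
t=8: ready={D,E} → run E
t=9: ready={D,E} → run E
t=10: ready={D,E} → run E
t=11: ready={D,E} → run E
t=12: ready={D} → run D
t=13: ready={D} → run D
t=14: ready={D} → run D
t=15: ready={D} → run D
t=16: (idle)
t=17: (idle)
t=18: (idle)

context switches = 3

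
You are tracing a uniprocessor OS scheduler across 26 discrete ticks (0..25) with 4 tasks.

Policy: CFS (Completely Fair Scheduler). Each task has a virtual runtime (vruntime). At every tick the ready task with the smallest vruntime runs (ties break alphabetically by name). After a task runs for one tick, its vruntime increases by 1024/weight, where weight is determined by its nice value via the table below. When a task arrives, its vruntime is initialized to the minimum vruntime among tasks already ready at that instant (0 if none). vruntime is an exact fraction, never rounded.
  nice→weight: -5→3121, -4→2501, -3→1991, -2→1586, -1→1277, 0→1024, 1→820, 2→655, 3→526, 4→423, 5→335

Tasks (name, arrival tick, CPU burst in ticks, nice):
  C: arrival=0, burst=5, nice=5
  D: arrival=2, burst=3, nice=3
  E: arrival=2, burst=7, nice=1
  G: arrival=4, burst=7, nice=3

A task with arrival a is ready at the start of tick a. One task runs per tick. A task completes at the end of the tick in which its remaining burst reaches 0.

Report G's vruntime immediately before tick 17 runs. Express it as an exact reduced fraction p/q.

vruntime(G, start of tick 17) = 1224704/88105

t=0: vr[C=0] → run C
t=1: vr[C=1024/335] → run C
t=2: vr[C=2048/335 D=2048/335 E=2048/335] → run C
t=3: vr[C=3072/335 D=2048/335 E=2048/335] → run D
t=4: vr[C=3072/335 D=710144/88105 E=2048/335 G=2048/335] → run E
t=5: vr[C=3072/335 D=710144/88105 E=20224/2747 G=2048/335] → run G
t=6: vr[C=3072/335 D=710144/88105 E=20224/2747 G=710144/88105] → run E
t=7: vr[C=3072/335 D=710144/88105 E=118272/13735 G=710144/88105] → run D
t=8: vr[C=3072/335 D=881664/88105 E=118272/13735 G=710144/88105] → run G
t=9: vr[C=3072/335 D=881664/88105 E=118272/13735 G=881664/88105] → run E
t=10: vr[C=3072/335 D=881664/88105 E=135424/13735 G=881664/88105] → run C
t=11: vr[C=4096/335 D=881664/88105 E=135424/13735 G=881664/88105] → run E
t=12: vr[C=4096/335 D=881664/88105 E=152576/13735 G=881664/88105] → run D
t=13: vr[C=4096/335 E=152576/13735 G=881664/88105] → run G
t=14: vr[C=4096/335 E=152576/13735 G=1053184/88105] → run E
t=15: vr[C=4096/335 E=169728/13735 G=1053184/88105] → run G
t=16: vr[C=4096/335 E=169728/13735 G=1224704/88105] → run C
t=17: vr[E=169728/13735 G=1224704/88105] → run E
t=18: vr[E=37376/2747 G=1224704/88105] → run E
t=19: vr[G=1224704/88105] → run G
t=20: vr[G=1396224/88105] → run G
t=21: vr[G=1567744/88105] → run G
t=22: (idle)
t=23: (idle)
t=24: (idle)
t=25: (idle)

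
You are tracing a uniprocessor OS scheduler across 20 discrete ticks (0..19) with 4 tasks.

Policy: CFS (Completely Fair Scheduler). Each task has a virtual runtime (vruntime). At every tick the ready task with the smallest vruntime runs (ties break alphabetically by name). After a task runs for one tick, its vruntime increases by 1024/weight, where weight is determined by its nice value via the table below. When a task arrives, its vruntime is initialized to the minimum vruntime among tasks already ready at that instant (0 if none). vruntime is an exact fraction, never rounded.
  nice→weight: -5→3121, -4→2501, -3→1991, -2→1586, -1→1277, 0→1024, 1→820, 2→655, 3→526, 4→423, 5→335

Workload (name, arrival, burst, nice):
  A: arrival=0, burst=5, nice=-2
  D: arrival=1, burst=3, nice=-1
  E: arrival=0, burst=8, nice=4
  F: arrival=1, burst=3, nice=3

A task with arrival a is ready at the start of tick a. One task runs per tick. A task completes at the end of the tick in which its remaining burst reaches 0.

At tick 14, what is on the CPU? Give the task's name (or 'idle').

t=0: vr[A=0 E=0] → run A
t=1: vr[A=512/793 D=0 E=0 F=0] → run D
t=2: vr[A=512/793 D=1024/1277 E=0 F=0] → run E
t=3: vr[A=512/793 D=1024/1277 E=1024/423 F=0] → run F
t=4: vr[A=512/793 D=1024/1277 E=1024/423 F=512/263] → run A
t=5: vr[A=1024/793 D=1024/1277 E=1024/423 F=512/263] → run D
t=6: vr[A=1024/793 D=2048/1277 E=1024/423 F=512/263] → run A
t=7: vr[A=1536/793 D=2048/1277 E=1024/423 F=512/263] → run D
t=8: vr[A=1536/793 E=1024/423 F=512/263] → run A
t=9: vr[A=2048/793 E=1024/423 F=512/263] → run F
t=10: vr[A=2048/793 E=1024/423 F=1024/263] → run E
t=11: vr[A=2048/793 E=2048/423 F=1024/263] → run A
t=12: vr[E=2048/423 F=1024/263] → run F
t=13: vr[E=2048/423] → run E
t=14: vr[E=1024/141] → run E
t=15: vr[E=4096/423] → run E
t=16: vr[E=5120/423] → run E
t=17: vr[E=2048/141] → run E
t=18: vr[E=7168/423] → run E
t=19: (idle)

running at tick 14 = E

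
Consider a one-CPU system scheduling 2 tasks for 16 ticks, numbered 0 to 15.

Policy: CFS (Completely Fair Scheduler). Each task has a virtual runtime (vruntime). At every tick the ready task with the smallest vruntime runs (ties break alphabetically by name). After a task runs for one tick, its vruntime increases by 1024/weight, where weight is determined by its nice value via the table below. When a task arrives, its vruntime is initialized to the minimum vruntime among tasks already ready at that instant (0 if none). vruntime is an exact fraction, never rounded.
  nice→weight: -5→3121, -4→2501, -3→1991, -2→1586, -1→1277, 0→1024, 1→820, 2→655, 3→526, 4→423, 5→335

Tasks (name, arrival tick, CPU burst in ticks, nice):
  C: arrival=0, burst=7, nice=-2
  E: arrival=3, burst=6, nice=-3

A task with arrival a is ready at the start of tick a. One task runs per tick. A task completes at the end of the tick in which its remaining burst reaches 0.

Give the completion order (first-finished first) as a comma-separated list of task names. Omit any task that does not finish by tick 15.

t=0: vr[C=0] → run C
t=1: vr[C=512/793] → run C
t=2: vr[C=1024/793] → run C
t=3: vr[C=1536/793 E=1536/793] → run C
t=4: vr[C=2048/793 E=1536/793] → run E
t=5: vr[C=2048/793 E=3870208/1578863] → run E
t=6: vr[C=2048/793 E=4682240/1578863] → run C
t=7: vr[C=2560/793 E=4682240/1578863] → run E
t=8: vr[C=2560/793 E=5494272/1578863] → run C
t=9: vr[C=3072/793 E=5494272/1578863] → run E
t=10: vr[C=3072/793 E=6306304/1578863] → run C
t=11: vr[E=6306304/1578863] → run E
t=12: vr[E=7118336/1578863] → run E
t=13: (idle)
t=14: (idle)
t=15: (idle)

completion order = C, E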